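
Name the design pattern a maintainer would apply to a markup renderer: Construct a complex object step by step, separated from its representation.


This matches the Builder pattern

Builder


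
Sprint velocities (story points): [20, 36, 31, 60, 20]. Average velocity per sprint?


Formula: Avg velocity = Total points / Number of sprints
Points: [20, 36, 31, 60, 20]
Sum = 20 + 36 + 31 + 60 + 20 = 167
Avg velocity = 167 / 5 = 33.4 points/sprint

33.4 points/sprint


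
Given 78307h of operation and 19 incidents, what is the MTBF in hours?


Formula: MTBF = Total operating time / Number of failures
MTBF = 78307 / 19
MTBF = 4121.42 hours

4121.42 hours


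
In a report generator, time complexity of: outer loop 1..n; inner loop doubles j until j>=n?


Reasoning: linear outer times logarithmic inner
Complexity: O(n log n)

O(n log n)


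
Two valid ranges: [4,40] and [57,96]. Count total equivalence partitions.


Valid ranges: [4,40] and [57,96]
Class 1: x < 4 — invalid
Class 2: 4 ≤ x ≤ 40 — valid
Class 3: 40 < x < 57 — invalid (gap between ranges)
Class 4: 57 ≤ x ≤ 96 — valid
Class 5: x > 96 — invalid
Total equivalence classes: 5

5 equivalence classes


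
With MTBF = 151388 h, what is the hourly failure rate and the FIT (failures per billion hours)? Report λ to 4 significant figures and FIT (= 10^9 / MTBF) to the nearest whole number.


Formula: λ = 1 / MTBF; FIT = λ × 1e9 = 1e9 / MTBF
λ = 1 / 151388 ≈ 6.606e-06 failures/hour
FIT = 1e9 / 151388 ≈ 6606 failures per 1e9 hours (nearest whole number)

λ = 6.606e-06 /h, FIT = 6606


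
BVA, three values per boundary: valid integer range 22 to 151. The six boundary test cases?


Range: [22, 151]
Boundaries: just below min, min, min+1, max-1, max, just above max
Values: [21, 22, 23, 150, 151, 152]

[21, 22, 23, 150, 151, 152]


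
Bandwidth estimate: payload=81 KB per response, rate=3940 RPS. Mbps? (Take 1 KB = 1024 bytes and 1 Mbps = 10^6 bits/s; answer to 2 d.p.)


Formula: Mbps = payload_bytes * RPS * 8 / 1e6
Payload per request = 81 KB = 81 * 1024 = 82944 bytes
Total bytes/sec = 82944 * 3940 = 326799360
Total bits/sec = 326799360 * 8 = 2614394880
Mbps = 2614394880 / 1e6 = 2614.39

2614.39 Mbps


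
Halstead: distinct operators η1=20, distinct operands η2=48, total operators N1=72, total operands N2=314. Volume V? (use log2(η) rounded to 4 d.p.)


Formula: V = N * log2(η), where N = N1 + N2 and η = η1 + η2
η = 20 + 48 = 68
N = 72 + 314 = 386
log2(68) ≈ 6.0875
V = 386 * 6.0875 = 2349.78

2349.78


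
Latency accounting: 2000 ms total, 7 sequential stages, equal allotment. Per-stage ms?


Formula: per_stage = total_budget / stages
per_stage = 2000 / 7
per_stage = 285.71 ms

285.71 ms


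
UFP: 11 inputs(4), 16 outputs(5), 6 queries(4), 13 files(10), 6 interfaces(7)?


UFP = EI*4 + EO*5 + EQ*4 + ILF*10 + EIF*7
UFP = 11*4 + 16*5 + 6*4 + 13*10 + 6*7
UFP = 44 + 80 + 24 + 130 + 42
UFP = 320

320


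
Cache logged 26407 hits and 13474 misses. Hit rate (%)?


Formula: hit rate = hits / (hits + misses) * 100
hit rate = 26407 / (26407 + 13474) * 100
hit rate = 26407 / 39881 * 100
hit rate = 66.21%

66.21%


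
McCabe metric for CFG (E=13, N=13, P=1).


Formula: V(G) = E - N + 2P
V(G) = 13 - 13 + 2*1
V(G) = 0 + 2
V(G) = 2

2


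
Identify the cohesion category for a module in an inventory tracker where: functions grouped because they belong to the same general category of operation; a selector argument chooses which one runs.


Reasoning: Grouped by category of activity, not by data or sequence
Type: Logical cohesion

Logical cohesion


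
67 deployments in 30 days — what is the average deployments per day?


Formula: deployments per day = releases / days
= 67 / 30
= 2.233 deploys/day
(equivalently, 15.63 deploys/week)

2.233 deploys/day


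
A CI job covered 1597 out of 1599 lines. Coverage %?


Coverage = covered / total * 100
Coverage = 1597 / 1599 * 100
Coverage = 99.87%

99.87%


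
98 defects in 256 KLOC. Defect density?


Defect density = defects / KLOC
Defect density = 98 / 256
Defect density = 0.383 defects/KLOC

0.383 defects/KLOC


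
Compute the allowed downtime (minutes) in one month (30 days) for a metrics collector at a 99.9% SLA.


Formula: allowed downtime = period * (100 - SLA) / 100
Period (month (30 days)) = 43200 minutes
Unavailability fraction = (100 - 99.9) / 100
Allowed downtime = 43200 * (100 - 99.9) / 100
Allowed downtime = 43.2 minutes

43.2 minutes


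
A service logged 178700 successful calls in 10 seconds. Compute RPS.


Formula: throughput = requests / seconds
throughput = 178700 / 10
throughput = 17870.0 requests/second

17870.0 requests/second


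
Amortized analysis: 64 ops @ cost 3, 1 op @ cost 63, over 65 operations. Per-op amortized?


Formula: Amortized cost = Total cost / Operations
Total cost = (64 * 3) + (1 * 63)
Total cost = 192 + 63 = 255
Amortized = 255 / 65 = 3.9231

3.9231


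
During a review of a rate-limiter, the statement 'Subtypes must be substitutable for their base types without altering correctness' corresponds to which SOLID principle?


This describes the Liskov Substitution Principle (LSP)

Liskov Substitution Principle (LSP)


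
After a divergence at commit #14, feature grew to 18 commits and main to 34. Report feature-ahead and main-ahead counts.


Common ancestor: commit #14
feature commits after divergence: 18 - 14 = 4
main commits after divergence: 34 - 14 = 20
feature is 4 commits ahead of main
main is 20 commits ahead of feature

feature ahead: 4, main ahead: 20


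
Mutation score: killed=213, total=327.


Mutation score = killed / total * 100
Mutation score = 213 / 327 * 100
Mutation score = 65.14%

65.14%


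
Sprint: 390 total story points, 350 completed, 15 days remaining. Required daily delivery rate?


Formula: Required rate = Remaining points / Days left
Remaining = 390 - 350 = 40 points
Required rate = 40 / 15 = 2.67 points/day

2.67 points/day


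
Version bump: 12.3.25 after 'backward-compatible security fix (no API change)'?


Current: 12.3.25
Change category: 'backward-compatible security fix (no API change)' → patch bump
SemVer rule: patch bump → increment PATCH (MAJOR and MINOR unchanged)
New: 12.3.26

12.3.26


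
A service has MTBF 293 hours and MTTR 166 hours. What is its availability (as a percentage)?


Availability = MTBF / (MTBF + MTTR)
Availability = 293 / (293 + 166)
Availability = 293 / 459
Availability = 63.8344%

63.8344%


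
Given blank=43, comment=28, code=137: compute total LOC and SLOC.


Total LOC = blank + comment + code
Total LOC = 43 + 28 + 137 = 208
SLOC (source only) = code = 137

Total LOC: 208, SLOC: 137


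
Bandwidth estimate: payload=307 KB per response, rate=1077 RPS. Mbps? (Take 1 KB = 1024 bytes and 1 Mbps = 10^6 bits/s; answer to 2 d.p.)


Formula: Mbps = payload_bytes * RPS * 8 / 1e6
Payload per request = 307 KB = 307 * 1024 = 314368 bytes
Total bytes/sec = 314368 * 1077 = 338574336
Total bits/sec = 338574336 * 8 = 2708594688
Mbps = 2708594688 / 1e6 = 2708.59

2708.59 Mbps


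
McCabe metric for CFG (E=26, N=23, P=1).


Formula: V(G) = E - N + 2P
V(G) = 26 - 23 + 2*1
V(G) = 3 + 2
V(G) = 5

5


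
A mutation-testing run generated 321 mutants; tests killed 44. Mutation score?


Mutation score = killed / total * 100
Mutation score = 44 / 321 * 100
Mutation score = 13.71%

13.71%


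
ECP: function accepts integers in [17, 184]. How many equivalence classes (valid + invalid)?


Valid range: [17, 184]
Class 1: x < 17 — invalid
Class 2: 17 ≤ x ≤ 184 — valid
Class 3: x > 184 — invalid
Total equivalence classes: 3

3 equivalence classes


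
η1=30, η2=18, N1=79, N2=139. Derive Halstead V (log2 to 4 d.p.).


Formula: V = N * log2(η), where N = N1 + N2 and η = η1 + η2
η = 30 + 18 = 48
N = 79 + 139 = 218
log2(48) ≈ 5.5850
V = 218 * 5.5850 = 1217.53

1217.53


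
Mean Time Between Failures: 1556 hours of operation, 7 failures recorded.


Formula: MTBF = Total operating time / Number of failures
MTBF = 1556 / 7
MTBF = 222.29 hours

222.29 hours


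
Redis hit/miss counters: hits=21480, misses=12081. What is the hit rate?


Formula: hit rate = hits / (hits + misses) * 100
hit rate = 21480 / (21480 + 12081) * 100
hit rate = 21480 / 33561 * 100
hit rate = 64.0%

64.0%


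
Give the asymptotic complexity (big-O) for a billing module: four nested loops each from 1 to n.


Reasoning: four levels of nesting
Complexity: O(n^4)

O(n^4)


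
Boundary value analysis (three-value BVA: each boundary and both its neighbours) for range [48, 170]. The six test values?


Range: [48, 170]
Boundaries: just below min, min, min+1, max-1, max, just above max
Values: [47, 48, 49, 169, 170, 171]

[47, 48, 49, 169, 170, 171]


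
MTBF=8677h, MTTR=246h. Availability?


Availability = MTBF / (MTBF + MTTR)
Availability = 8677 / (8677 + 246)
Availability = 8677 / 8923
Availability = 97.2431%

97.2431%


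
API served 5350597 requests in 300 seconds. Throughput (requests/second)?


Formula: throughput = requests / seconds
throughput = 5350597 / 300
throughput = 17835.32 requests/second

17835.32 requests/second


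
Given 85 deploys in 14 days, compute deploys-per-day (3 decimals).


Formula: deployments per day = releases / days
= 85 / 14
= 6.071 deploys/day
(equivalently, 42.5 deploys/week)

6.071 deploys/day


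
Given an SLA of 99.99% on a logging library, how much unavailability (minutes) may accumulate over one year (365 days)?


Formula: allowed downtime = period * (100 - SLA) / 100
Period (year (365 days)) = 525600 minutes
Unavailability fraction = (100 - 99.99) / 100
Allowed downtime = 525600 * (100 - 99.99) / 100
Allowed downtime = 52.56 minutes

52.56 minutes


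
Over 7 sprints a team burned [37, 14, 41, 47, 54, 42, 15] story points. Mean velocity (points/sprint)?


Formula: Avg velocity = Total points / Number of sprints
Points: [37, 14, 41, 47, 54, 42, 15]
Sum = 37 + 14 + 41 + 47 + 54 + 42 + 15 = 250
Avg velocity = 250 / 7 = 35.71 points/sprint

35.71 points/sprint


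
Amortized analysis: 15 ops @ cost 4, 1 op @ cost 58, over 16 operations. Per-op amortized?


Formula: Amortized cost = Total cost / Operations
Total cost = (15 * 4) + (1 * 58)
Total cost = 60 + 58 = 118
Amortized = 118 / 16 = 7.375

7.375


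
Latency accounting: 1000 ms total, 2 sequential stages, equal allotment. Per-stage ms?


Formula: per_stage = total_budget / stages
per_stage = 1000 / 2
per_stage = 500.0 ms

500.0 ms


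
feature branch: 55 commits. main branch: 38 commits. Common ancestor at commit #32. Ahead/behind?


Common ancestor: commit #32
feature commits after divergence: 55 - 32 = 23
main commits after divergence: 38 - 32 = 6
feature is 23 commits ahead of main
main is 6 commits ahead of feature

feature ahead: 23, main ahead: 6


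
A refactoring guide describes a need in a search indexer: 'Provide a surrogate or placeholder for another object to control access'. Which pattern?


This matches the Proxy pattern

Proxy


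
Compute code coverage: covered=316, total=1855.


Coverage = covered / total * 100
Coverage = 316 / 1855 * 100
Coverage = 17.04%

17.04%


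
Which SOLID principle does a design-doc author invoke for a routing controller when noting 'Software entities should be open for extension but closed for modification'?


This describes the Open/Closed Principle (OCP)

Open/Closed Principle (OCP)


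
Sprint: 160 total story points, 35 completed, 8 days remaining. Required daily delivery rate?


Formula: Required rate = Remaining points / Days left
Remaining = 160 - 35 = 125 points
Required rate = 125 / 8 = 15.63 points/day

15.63 points/day


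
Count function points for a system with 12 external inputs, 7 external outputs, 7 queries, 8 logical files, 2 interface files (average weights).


UFP = EI*4 + EO*5 + EQ*4 + ILF*10 + EIF*7
UFP = 12*4 + 7*5 + 7*4 + 8*10 + 2*7
UFP = 48 + 35 + 28 + 80 + 14
UFP = 205

205


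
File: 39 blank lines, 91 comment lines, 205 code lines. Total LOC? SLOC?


Total LOC = blank + comment + code
Total LOC = 39 + 91 + 205 = 335
SLOC (source only) = code = 205

Total LOC: 335, SLOC: 205


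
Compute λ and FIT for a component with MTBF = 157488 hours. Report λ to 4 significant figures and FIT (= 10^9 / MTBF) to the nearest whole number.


Formula: λ = 1 / MTBF; FIT = λ × 1e9 = 1e9 / MTBF
λ = 1 / 157488 ≈ 6.350e-06 failures/hour
FIT = 1e9 / 157488 ≈ 6350 failures per 1e9 hours (nearest whole number)

λ = 6.350e-06 /h, FIT = 6350


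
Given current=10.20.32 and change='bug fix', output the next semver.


Current: 10.20.32
Change category: 'bug fix' → patch bump
SemVer rule: patch bump → increment PATCH (MAJOR and MINOR unchanged)
New: 10.20.33

10.20.33


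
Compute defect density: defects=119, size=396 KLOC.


Defect density = defects / KLOC
Defect density = 119 / 396
Defect density = 0.301 defects/KLOC

0.301 defects/KLOC


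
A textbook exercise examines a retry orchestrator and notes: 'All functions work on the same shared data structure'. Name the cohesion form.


Reasoning: Functions share data
Type: Communicational cohesion

Communicational cohesion


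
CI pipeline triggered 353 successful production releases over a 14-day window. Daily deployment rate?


Formula: deployments per day = releases / days
= 353 / 14
= 25.214 deploys/day
(equivalently, 176.5 deploys/week)

25.214 deploys/day


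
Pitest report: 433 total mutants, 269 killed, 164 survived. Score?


Mutation score = killed / total * 100
Mutation score = 269 / 433 * 100
Mutation score = 62.12%

62.12%


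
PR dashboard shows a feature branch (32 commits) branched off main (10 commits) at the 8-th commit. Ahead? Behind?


Common ancestor: commit #8
feature commits after divergence: 32 - 8 = 24
main commits after divergence: 10 - 8 = 2
feature is 24 commits ahead of main
main is 2 commits ahead of feature

feature ahead: 24, main ahead: 2


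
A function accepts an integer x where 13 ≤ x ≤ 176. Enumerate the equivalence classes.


Valid range: [13, 176]
Class 1: x < 13 — invalid
Class 2: 13 ≤ x ≤ 176 — valid
Class 3: x > 176 — invalid
Total equivalence classes: 3

3 equivalence classes


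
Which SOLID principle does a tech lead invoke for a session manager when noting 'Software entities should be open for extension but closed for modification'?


This describes the Open/Closed Principle (OCP)

Open/Closed Principle (OCP)


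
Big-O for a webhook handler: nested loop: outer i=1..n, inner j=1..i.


Reasoning: triangle: n(n+1)/2 ~ n^2/2
Complexity: O(n^2)

O(n^2)


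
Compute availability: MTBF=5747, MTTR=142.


Availability = MTBF / (MTBF + MTTR)
Availability = 5747 / (5747 + 142)
Availability = 5747 / 5889
Availability = 97.5887%

97.5887%


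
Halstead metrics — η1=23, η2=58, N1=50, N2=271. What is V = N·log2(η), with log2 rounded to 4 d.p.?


Formula: V = N * log2(η), where N = N1 + N2 and η = η1 + η2
η = 23 + 58 = 81
N = 50 + 271 = 321
log2(81) ≈ 6.3399
V = 321 * 6.3399 = 2035.11

2035.11


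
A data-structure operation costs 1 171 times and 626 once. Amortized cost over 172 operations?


Formula: Amortized cost = Total cost / Operations
Total cost = (171 * 1) + (1 * 626)
Total cost = 171 + 626 = 797
Amortized = 797 / 172 = 4.6337

4.6337


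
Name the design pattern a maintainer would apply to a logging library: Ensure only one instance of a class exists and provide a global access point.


This matches the Singleton pattern

Singleton


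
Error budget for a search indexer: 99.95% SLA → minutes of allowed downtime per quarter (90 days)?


Formula: allowed downtime = period * (100 - SLA) / 100
Period (quarter (90 days)) = 129600 minutes
Unavailability fraction = (100 - 99.95) / 100
Allowed downtime = 129600 * (100 - 99.95) / 100
Allowed downtime = 64.8 minutes

64.8 minutes


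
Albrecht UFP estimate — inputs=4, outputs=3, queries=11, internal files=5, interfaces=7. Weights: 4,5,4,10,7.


UFP = EI*4 + EO*5 + EQ*4 + ILF*10 + EIF*7
UFP = 4*4 + 3*5 + 11*4 + 5*10 + 7*7
UFP = 16 + 15 + 44 + 50 + 49
UFP = 174

174


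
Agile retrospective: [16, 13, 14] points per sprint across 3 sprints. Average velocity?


Formula: Avg velocity = Total points / Number of sprints
Points: [16, 13, 14]
Sum = 16 + 13 + 14 = 43
Avg velocity = 43 / 3 = 14.33 points/sprint

14.33 points/sprint


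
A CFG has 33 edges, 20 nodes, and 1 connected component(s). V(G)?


Formula: V(G) = E - N + 2P
V(G) = 33 - 20 + 2*1
V(G) = 13 + 2
V(G) = 15

15


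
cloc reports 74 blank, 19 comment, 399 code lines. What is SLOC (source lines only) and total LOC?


Total LOC = blank + comment + code
Total LOC = 74 + 19 + 399 = 492
SLOC (source only) = code = 399

Total LOC: 492, SLOC: 399


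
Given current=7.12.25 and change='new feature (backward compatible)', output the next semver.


Current: 7.12.25
Change category: 'new feature (backward compatible)' → minor bump
SemVer rule: minor bump → increment MINOR, reset PATCH to 0 (MAJOR unchanged)
New: 7.13.0

7.13.0


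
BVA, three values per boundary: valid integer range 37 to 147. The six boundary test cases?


Range: [37, 147]
Boundaries: just below min, min, min+1, max-1, max, just above max
Values: [36, 37, 38, 146, 147, 148]

[36, 37, 38, 146, 147, 148]


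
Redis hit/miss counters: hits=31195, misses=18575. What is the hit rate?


Formula: hit rate = hits / (hits + misses) * 100
hit rate = 31195 / (31195 + 18575) * 100
hit rate = 31195 / 49770 * 100
hit rate = 62.68%

62.68%


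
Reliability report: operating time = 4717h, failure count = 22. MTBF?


Formula: MTBF = Total operating time / Number of failures
MTBF = 4717 / 22
MTBF = 214.41 hours

214.41 hours


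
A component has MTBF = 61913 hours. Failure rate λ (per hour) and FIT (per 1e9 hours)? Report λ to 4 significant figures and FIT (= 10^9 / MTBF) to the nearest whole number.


Formula: λ = 1 / MTBF; FIT = λ × 1e9 = 1e9 / MTBF
λ = 1 / 61913 ≈ 1.615e-05 failures/hour
FIT = 1e9 / 61913 ≈ 16152 failures per 1e9 hours (nearest whole number)

λ = 1.615e-05 /h, FIT = 16152


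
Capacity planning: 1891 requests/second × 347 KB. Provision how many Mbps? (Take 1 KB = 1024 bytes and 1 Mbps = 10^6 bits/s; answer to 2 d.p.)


Formula: Mbps = payload_bytes * RPS * 8 / 1e6
Payload per request = 347 KB = 347 * 1024 = 355328 bytes
Total bytes/sec = 355328 * 1891 = 671925248
Total bits/sec = 671925248 * 8 = 5375401984
Mbps = 5375401984 / 1e6 = 5375.4

5375.4 Mbps


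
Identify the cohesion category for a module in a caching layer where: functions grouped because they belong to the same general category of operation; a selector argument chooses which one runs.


Reasoning: Grouped by category of activity, not by data or sequence
Type: Logical cohesion

Logical cohesion


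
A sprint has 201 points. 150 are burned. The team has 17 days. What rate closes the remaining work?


Formula: Required rate = Remaining points / Days left
Remaining = 201 - 150 = 51 points
Required rate = 51 / 17 = 3.0 points/day

3.0 points/day


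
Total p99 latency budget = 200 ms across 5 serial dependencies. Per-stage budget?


Formula: per_stage = total_budget / stages
per_stage = 200 / 5
per_stage = 40.0 ms

40.0 ms


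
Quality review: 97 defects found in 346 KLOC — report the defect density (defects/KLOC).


Defect density = defects / KLOC
Defect density = 97 / 346
Defect density = 0.28 defects/KLOC

0.28 defects/KLOC


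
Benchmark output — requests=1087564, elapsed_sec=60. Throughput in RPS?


Formula: throughput = requests / seconds
throughput = 1087564 / 60
throughput = 18126.07 requests/second

18126.07 requests/second


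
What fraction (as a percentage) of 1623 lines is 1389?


Coverage = covered / total * 100
Coverage = 1389 / 1623 * 100
Coverage = 85.58%

85.58%


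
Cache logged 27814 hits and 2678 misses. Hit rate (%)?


Formula: hit rate = hits / (hits + misses) * 100
hit rate = 27814 / (27814 + 2678) * 100
hit rate = 27814 / 30492 * 100
hit rate = 91.22%

91.22%


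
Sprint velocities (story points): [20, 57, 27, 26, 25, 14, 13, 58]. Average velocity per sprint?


Formula: Avg velocity = Total points / Number of sprints
Points: [20, 57, 27, 26, 25, 14, 13, 58]
Sum = 20 + 57 + 27 + 26 + 25 + 14 + 13 + 58 = 240
Avg velocity = 240 / 8 = 30.0 points/sprint

30.0 points/sprint


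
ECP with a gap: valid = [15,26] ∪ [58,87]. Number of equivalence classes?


Valid ranges: [15,26] and [58,87]
Class 1: x < 15 — invalid
Class 2: 15 ≤ x ≤ 26 — valid
Class 3: 26 < x < 58 — invalid (gap between ranges)
Class 4: 58 ≤ x ≤ 87 — valid
Class 5: x > 87 — invalid
Total equivalence classes: 5

5 equivalence classes


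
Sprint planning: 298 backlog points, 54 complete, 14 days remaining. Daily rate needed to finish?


Formula: Required rate = Remaining points / Days left
Remaining = 298 - 54 = 244 points
Required rate = 244 / 14 = 17.43 points/day

17.43 points/day


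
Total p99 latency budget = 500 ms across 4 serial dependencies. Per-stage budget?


Formula: per_stage = total_budget / stages
per_stage = 500 / 4
per_stage = 125.0 ms

125.0 ms


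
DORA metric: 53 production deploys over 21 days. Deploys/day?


Formula: deployments per day = releases / days
= 53 / 21
= 2.524 deploys/day
(equivalently, 17.67 deploys/week)

2.524 deploys/day


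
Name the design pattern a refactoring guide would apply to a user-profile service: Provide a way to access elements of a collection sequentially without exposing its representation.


This matches the Iterator pattern

Iterator


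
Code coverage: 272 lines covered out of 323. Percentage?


Coverage = covered / total * 100
Coverage = 272 / 323 * 100
Coverage = 84.21%

84.21%


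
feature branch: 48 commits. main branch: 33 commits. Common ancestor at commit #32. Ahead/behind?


Common ancestor: commit #32
feature commits after divergence: 48 - 32 = 16
main commits after divergence: 33 - 32 = 1
feature is 16 commits ahead of main
main is 1 commits ahead of feature

feature ahead: 16, main ahead: 1


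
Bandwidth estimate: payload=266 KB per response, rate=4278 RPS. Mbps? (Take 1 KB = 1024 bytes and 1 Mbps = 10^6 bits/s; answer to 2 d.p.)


Formula: Mbps = payload_bytes * RPS * 8 / 1e6
Payload per request = 266 KB = 266 * 1024 = 272384 bytes
Total bytes/sec = 272384 * 4278 = 1165258752
Total bits/sec = 1165258752 * 8 = 9322070016
Mbps = 9322070016 / 1e6 = 9322.07

9322.07 Mbps


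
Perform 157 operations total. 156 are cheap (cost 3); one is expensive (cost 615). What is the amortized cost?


Formula: Amortized cost = Total cost / Operations
Total cost = (156 * 3) + (1 * 615)
Total cost = 468 + 615 = 1083
Amortized = 1083 / 157 = 6.8981

6.8981


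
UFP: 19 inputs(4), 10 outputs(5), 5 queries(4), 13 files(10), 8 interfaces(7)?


UFP = EI*4 + EO*5 + EQ*4 + ILF*10 + EIF*7
UFP = 19*4 + 10*5 + 5*4 + 13*10 + 8*7
UFP = 76 + 50 + 20 + 130 + 56
UFP = 332

332


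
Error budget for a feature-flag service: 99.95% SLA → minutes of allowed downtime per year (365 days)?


Formula: allowed downtime = period * (100 - SLA) / 100
Period (year (365 days)) = 525600 minutes
Unavailability fraction = (100 - 99.95) / 100
Allowed downtime = 525600 * (100 - 99.95) / 100
Allowed downtime = 262.8 minutes

262.8 minutes


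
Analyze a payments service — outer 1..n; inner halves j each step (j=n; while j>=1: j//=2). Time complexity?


Reasoning: n times log n
Complexity: O(n log n)

O(n log n)


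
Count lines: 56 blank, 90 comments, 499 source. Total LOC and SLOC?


Total LOC = blank + comment + code
Total LOC = 56 + 90 + 499 = 645
SLOC (source only) = code = 499

Total LOC: 645, SLOC: 499


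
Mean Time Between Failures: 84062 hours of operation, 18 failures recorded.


Formula: MTBF = Total operating time / Number of failures
MTBF = 84062 / 18
MTBF = 4670.11 hours

4670.11 hours


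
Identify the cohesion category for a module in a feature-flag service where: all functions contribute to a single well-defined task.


Reasoning: Best: single purpose
Type: Functional cohesion

Functional cohesion


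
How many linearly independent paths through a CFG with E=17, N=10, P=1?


Formula: V(G) = E - N + 2P
V(G) = 17 - 10 + 2*1
V(G) = 7 + 2
V(G) = 9

9


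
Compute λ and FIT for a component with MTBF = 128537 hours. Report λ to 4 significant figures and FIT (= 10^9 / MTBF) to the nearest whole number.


Formula: λ = 1 / MTBF; FIT = λ × 1e9 = 1e9 / MTBF
λ = 1 / 128537 ≈ 7.780e-06 failures/hour
FIT = 1e9 / 128537 ≈ 7780 failures per 1e9 hours (nearest whole number)

λ = 7.780e-06 /h, FIT = 7780


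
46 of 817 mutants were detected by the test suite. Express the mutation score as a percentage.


Mutation score = killed / total * 100
Mutation score = 46 / 817 * 100
Mutation score = 5.63%

5.63%


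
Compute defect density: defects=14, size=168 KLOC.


Defect density = defects / KLOC
Defect density = 14 / 168
Defect density = 0.083 defects/KLOC

0.083 defects/KLOC


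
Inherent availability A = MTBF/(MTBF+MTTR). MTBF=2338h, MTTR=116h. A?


Availability = MTBF / (MTBF + MTTR)
Availability = 2338 / (2338 + 116)
Availability = 2338 / 2454
Availability = 95.273%

95.273%


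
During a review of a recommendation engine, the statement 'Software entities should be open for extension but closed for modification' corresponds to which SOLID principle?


This describes the Open/Closed Principle (OCP)

Open/Closed Principle (OCP)


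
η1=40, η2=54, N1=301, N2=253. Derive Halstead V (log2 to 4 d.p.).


Formula: V = N * log2(η), where N = N1 + N2 and η = η1 + η2
η = 40 + 54 = 94
N = 301 + 253 = 554
log2(94) ≈ 6.5546
V = 554 * 6.5546 = 3631.25

3631.25


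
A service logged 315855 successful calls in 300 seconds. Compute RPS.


Formula: throughput = requests / seconds
throughput = 315855 / 300
throughput = 1052.85 requests/second

1052.85 requests/second


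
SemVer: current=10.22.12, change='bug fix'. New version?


Current: 10.22.12
Change category: 'bug fix' → patch bump
SemVer rule: patch bump → increment PATCH (MAJOR and MINOR unchanged)
New: 10.22.13

10.22.13


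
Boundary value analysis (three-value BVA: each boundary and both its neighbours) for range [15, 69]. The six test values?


Range: [15, 69]
Boundaries: just below min, min, min+1, max-1, max, just above max
Values: [14, 15, 16, 68, 69, 70]

[14, 15, 16, 68, 69, 70]


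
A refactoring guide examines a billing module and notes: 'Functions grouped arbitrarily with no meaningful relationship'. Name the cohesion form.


Reasoning: Worst: random grouping
Type: Coincidental cohesion

Coincidental cohesion


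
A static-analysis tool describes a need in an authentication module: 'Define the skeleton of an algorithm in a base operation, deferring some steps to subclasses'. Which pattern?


This matches the Template Method pattern

Template Method


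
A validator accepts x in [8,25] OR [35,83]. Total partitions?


Valid ranges: [8,25] and [35,83]
Class 1: x < 8 — invalid
Class 2: 8 ≤ x ≤ 25 — valid
Class 3: 25 < x < 35 — invalid (gap between ranges)
Class 4: 35 ≤ x ≤ 83 — valid
Class 5: x > 83 — invalid
Total equivalence classes: 5

5 equivalence classes


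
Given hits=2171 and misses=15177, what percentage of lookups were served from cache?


Formula: hit rate = hits / (hits + misses) * 100
hit rate = 2171 / (2171 + 15177) * 100
hit rate = 2171 / 17348 * 100
hit rate = 12.51%

12.51%


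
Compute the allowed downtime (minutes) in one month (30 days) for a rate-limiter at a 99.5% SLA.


Formula: allowed downtime = period * (100 - SLA) / 100
Period (month (30 days)) = 43200 minutes
Unavailability fraction = (100 - 99.5) / 100
Allowed downtime = 43200 * (100 - 99.5) / 100
Allowed downtime = 216.0 minutes

216.0 minutes


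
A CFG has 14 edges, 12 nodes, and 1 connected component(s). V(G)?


Formula: V(G) = E - N + 2P
V(G) = 14 - 12 + 2*1
V(G) = 2 + 2
V(G) = 4

4


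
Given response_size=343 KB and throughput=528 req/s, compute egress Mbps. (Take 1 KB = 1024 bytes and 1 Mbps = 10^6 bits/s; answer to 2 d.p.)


Formula: Mbps = payload_bytes * RPS * 8 / 1e6
Payload per request = 343 KB = 343 * 1024 = 351232 bytes
Total bytes/sec = 351232 * 528 = 185450496
Total bits/sec = 185450496 * 8 = 1483603968
Mbps = 1483603968 / 1e6 = 1483.6

1483.6 Mbps


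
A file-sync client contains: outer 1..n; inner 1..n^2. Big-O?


Reasoning: n times n^2
Complexity: O(n^3)

O(n^3)


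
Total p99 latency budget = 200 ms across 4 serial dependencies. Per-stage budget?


Formula: per_stage = total_budget / stages
per_stage = 200 / 4
per_stage = 50.0 ms

50.0 ms


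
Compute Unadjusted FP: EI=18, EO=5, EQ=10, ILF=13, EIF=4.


UFP = EI*4 + EO*5 + EQ*4 + ILF*10 + EIF*7
UFP = 18*4 + 5*5 + 10*4 + 13*10 + 4*7
UFP = 72 + 25 + 40 + 130 + 28
UFP = 295

295


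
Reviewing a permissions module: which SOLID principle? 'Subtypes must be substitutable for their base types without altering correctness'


This describes the Liskov Substitution Principle (LSP)

Liskov Substitution Principle (LSP)


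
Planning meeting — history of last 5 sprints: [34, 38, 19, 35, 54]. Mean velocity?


Formula: Avg velocity = Total points / Number of sprints
Points: [34, 38, 19, 35, 54]
Sum = 34 + 38 + 19 + 35 + 54 = 180
Avg velocity = 180 / 5 = 36.0 points/sprint

36.0 points/sprint


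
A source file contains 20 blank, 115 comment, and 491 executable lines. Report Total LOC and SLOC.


Total LOC = blank + comment + code
Total LOC = 20 + 115 + 491 = 626
SLOC (source only) = code = 491

Total LOC: 626, SLOC: 491


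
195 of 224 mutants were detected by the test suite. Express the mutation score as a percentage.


Mutation score = killed / total * 100
Mutation score = 195 / 224 * 100
Mutation score = 87.05%

87.05%


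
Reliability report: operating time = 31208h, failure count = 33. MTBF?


Formula: MTBF = Total operating time / Number of failures
MTBF = 31208 / 33
MTBF = 945.7 hours

945.7 hours


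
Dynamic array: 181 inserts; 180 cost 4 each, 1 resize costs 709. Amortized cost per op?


Formula: Amortized cost = Total cost / Operations
Total cost = (180 * 4) + (1 * 709)
Total cost = 720 + 709 = 1429
Amortized = 1429 / 181 = 7.895

7.895


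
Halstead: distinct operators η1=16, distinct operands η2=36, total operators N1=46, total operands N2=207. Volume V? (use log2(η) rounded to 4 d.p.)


Formula: V = N * log2(η), where N = N1 + N2 and η = η1 + η2
η = 16 + 36 = 52
N = 46 + 207 = 253
log2(52) ≈ 5.7004
V = 253 * 5.7004 = 1442.20

1442.20


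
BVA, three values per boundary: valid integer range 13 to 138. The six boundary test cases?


Range: [13, 138]
Boundaries: just below min, min, min+1, max-1, max, just above max
Values: [12, 13, 14, 137, 138, 139]

[12, 13, 14, 137, 138, 139]


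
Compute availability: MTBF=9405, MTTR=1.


Availability = MTBF / (MTBF + MTTR)
Availability = 9405 / (9405 + 1)
Availability = 9405 / 9406
Availability = 99.9894%

99.9894%


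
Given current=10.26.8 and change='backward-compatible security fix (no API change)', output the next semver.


Current: 10.26.8
Change category: 'backward-compatible security fix (no API change)' → patch bump
SemVer rule: patch bump → increment PATCH (MAJOR and MINOR unchanged)
New: 10.26.9

10.26.9


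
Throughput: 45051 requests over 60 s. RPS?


Formula: throughput = requests / seconds
throughput = 45051 / 60
throughput = 750.85 requests/second

750.85 requests/second


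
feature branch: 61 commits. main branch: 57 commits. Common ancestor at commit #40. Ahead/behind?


Common ancestor: commit #40
feature commits after divergence: 61 - 40 = 21
main commits after divergence: 57 - 40 = 17
feature is 21 commits ahead of main
main is 17 commits ahead of feature

feature ahead: 21, main ahead: 17


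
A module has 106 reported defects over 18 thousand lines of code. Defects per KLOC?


Defect density = defects / KLOC
Defect density = 106 / 18
Defect density = 5.889 defects/KLOC

5.889 defects/KLOC


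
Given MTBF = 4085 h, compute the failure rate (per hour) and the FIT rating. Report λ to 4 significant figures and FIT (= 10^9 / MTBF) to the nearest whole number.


Formula: λ = 1 / MTBF; FIT = λ × 1e9 = 1e9 / MTBF
λ = 1 / 4085 ≈ 2.448e-04 failures/hour
FIT = 1e9 / 4085 ≈ 244798 failures per 1e9 hours (nearest whole number)

λ = 2.448e-04 /h, FIT = 244798


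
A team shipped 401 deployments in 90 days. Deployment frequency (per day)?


Formula: deployments per day = releases / days
= 401 / 90
= 4.456 deploys/day
(equivalently, 31.19 deploys/week)

4.456 deploys/day


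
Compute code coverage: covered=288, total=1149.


Coverage = covered / total * 100
Coverage = 288 / 1149 * 100
Coverage = 25.07%

25.07%


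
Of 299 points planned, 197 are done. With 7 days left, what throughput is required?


Formula: Required rate = Remaining points / Days left
Remaining = 299 - 197 = 102 points
Required rate = 102 / 7 = 14.57 points/day

14.57 points/day


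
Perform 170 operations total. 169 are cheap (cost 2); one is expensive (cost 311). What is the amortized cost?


Formula: Amortized cost = Total cost / Operations
Total cost = (169 * 2) + (1 * 311)
Total cost = 338 + 311 = 649
Amortized = 649 / 170 = 3.8176

3.8176


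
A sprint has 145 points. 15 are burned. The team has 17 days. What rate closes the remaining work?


Formula: Required rate = Remaining points / Days left
Remaining = 145 - 15 = 130 points
Required rate = 130 / 17 = 7.65 points/day

7.65 points/day


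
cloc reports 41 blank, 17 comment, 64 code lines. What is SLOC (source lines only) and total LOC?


Total LOC = blank + comment + code
Total LOC = 41 + 17 + 64 = 122
SLOC (source only) = code = 64

Total LOC: 122, SLOC: 64


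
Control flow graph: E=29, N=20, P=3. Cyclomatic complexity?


Formula: V(G) = E - N + 2P
V(G) = 29 - 20 + 2*3
V(G) = 9 + 6
V(G) = 15

15


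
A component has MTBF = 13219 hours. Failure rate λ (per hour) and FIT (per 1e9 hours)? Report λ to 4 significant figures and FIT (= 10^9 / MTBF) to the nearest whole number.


Formula: λ = 1 / MTBF; FIT = λ × 1e9 = 1e9 / MTBF
λ = 1 / 13219 ≈ 7.565e-05 failures/hour
FIT = 1e9 / 13219 ≈ 75649 failures per 1e9 hours (nearest whole number)

λ = 7.565e-05 /h, FIT = 75649


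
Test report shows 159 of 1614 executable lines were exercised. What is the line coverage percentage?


Coverage = covered / total * 100
Coverage = 159 / 1614 * 100
Coverage = 9.85%

9.85%


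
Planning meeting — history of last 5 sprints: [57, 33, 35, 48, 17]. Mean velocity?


Formula: Avg velocity = Total points / Number of sprints
Points: [57, 33, 35, 48, 17]
Sum = 57 + 33 + 35 + 48 + 17 = 190
Avg velocity = 190 / 5 = 38.0 points/sprint

38.0 points/sprint


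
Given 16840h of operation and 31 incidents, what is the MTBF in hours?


Formula: MTBF = Total operating time / Number of failures
MTBF = 16840 / 31
MTBF = 543.23 hours

543.23 hours


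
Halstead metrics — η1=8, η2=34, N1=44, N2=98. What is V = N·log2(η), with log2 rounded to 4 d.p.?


Formula: V = N * log2(η), where N = N1 + N2 and η = η1 + η2
η = 8 + 34 = 42
N = 44 + 98 = 142
log2(42) ≈ 5.3923
V = 142 * 5.3923 = 765.71

765.71


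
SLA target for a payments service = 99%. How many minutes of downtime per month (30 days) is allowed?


Formula: allowed downtime = period * (100 - SLA) / 100
Period (month (30 days)) = 43200 minutes
Unavailability fraction = (100 - 99.0) / 100
Allowed downtime = 43200 * (100 - 99.0) / 100
Allowed downtime = 432.0 minutes

432.0 minutes


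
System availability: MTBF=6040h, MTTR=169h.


Availability = MTBF / (MTBF + MTTR)
Availability = 6040 / (6040 + 169)
Availability = 6040 / 6209
Availability = 97.2781%

97.2781%


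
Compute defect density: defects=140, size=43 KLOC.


Defect density = defects / KLOC
Defect density = 140 / 43
Defect density = 3.256 defects/KLOC

3.256 defects/KLOC


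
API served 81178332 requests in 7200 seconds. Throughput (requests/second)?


Formula: throughput = requests / seconds
throughput = 81178332 / 7200
throughput = 11274.77 requests/second

11274.77 requests/second


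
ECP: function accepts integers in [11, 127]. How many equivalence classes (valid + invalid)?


Valid range: [11, 127]
Class 1: x < 11 — invalid
Class 2: 11 ≤ x ≤ 127 — valid
Class 3: x > 127 — invalid
Total equivalence classes: 3

3 equivalence classes


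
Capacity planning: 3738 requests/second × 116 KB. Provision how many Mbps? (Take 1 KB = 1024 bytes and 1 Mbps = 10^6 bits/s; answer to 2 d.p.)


Formula: Mbps = payload_bytes * RPS * 8 / 1e6
Payload per request = 116 KB = 116 * 1024 = 118784 bytes
Total bytes/sec = 118784 * 3738 = 444014592
Total bits/sec = 444014592 * 8 = 3552116736
Mbps = 3552116736 / 1e6 = 3552.12

3552.12 Mbps


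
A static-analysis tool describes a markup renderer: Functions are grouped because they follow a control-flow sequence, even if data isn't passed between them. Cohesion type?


Reasoning: Grouped by order of execution within a routine, not by data flow
Type: Procedural cohesion

Procedural cohesion


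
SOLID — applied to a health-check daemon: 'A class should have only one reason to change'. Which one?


This describes the Single Responsibility Principle (SRP)

Single Responsibility Principle (SRP)


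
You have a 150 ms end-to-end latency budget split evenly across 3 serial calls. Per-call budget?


Formula: per_stage = total_budget / stages
per_stage = 150 / 3
per_stage = 50.0 ms

50.0 ms


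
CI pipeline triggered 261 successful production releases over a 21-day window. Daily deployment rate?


Formula: deployments per day = releases / days
= 261 / 21
= 12.429 deploys/day
(equivalently, 87.0 deploys/week)

12.429 deploys/day


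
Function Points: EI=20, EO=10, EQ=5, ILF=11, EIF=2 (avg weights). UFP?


UFP = EI*4 + EO*5 + EQ*4 + ILF*10 + EIF*7
UFP = 20*4 + 10*5 + 5*4 + 11*10 + 2*7
UFP = 80 + 50 + 20 + 110 + 14
UFP = 274

274


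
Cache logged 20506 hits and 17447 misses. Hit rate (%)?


Formula: hit rate = hits / (hits + misses) * 100
hit rate = 20506 / (20506 + 17447) * 100
hit rate = 20506 / 37953 * 100
hit rate = 54.03%

54.03%


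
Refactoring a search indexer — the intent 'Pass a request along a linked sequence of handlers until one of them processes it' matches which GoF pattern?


This matches the Chain of Responsibility pattern

Chain of Responsibility


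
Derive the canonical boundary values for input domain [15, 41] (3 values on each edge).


Range: [15, 41]
Boundaries: just below min, min, min+1, max-1, max, just above max
Values: [14, 15, 16, 40, 41, 42]

[14, 15, 16, 40, 41, 42]


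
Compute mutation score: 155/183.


Mutation score = killed / total * 100
Mutation score = 155 / 183 * 100
Mutation score = 84.7%

84.7%


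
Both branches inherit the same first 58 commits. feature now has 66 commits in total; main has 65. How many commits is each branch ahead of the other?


Common ancestor: commit #58
feature commits after divergence: 66 - 58 = 8
main commits after divergence: 65 - 58 = 7
feature is 8 commits ahead of main
main is 7 commits ahead of feature

feature ahead: 8, main ahead: 7


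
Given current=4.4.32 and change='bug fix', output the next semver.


Current: 4.4.32
Change category: 'bug fix' → patch bump
SemVer rule: patch bump → increment PATCH (MAJOR and MINOR unchanged)
New: 4.4.33

4.4.33
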